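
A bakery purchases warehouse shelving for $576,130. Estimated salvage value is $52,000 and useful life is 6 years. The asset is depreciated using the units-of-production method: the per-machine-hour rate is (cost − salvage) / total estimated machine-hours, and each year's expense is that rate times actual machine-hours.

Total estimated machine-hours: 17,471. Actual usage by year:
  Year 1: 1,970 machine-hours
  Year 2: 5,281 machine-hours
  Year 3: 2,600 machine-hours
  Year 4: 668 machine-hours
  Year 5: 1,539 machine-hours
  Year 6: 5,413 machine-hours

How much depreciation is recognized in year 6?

$162,390

Depreciable base = $576,130 − $52,000 = $524,130.
Rate = $524,130 / 17,471 machine-hours = $30 per machine-hour.
Year 1: 1,970 × $30 = $59,100. Book value $517,030.
Year 2: 5,281 × $30 = $158,430. Book value $358,600.
Year 3: 2,600 × $30 = $78,000. Book value $280,600.
Year 4: 668 × $30 = $20,040. Book value $260,560.
Year 5: 1,539 × $30 = $46,170. Book value $214,390.
Year 6: 5,413 × $30 = $162,390. Book value $52,000.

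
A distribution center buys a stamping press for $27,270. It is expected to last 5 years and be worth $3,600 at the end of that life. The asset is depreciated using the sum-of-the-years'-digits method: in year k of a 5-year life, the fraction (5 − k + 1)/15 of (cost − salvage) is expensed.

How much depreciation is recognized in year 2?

Depreciable base = $27,270 − $3,600 = $23,670.
Sum of the years' digits = 5+4+3+2+1 = 15.
Year 1: $23,670 × 5/15 = $7,890. Book value $19,380.
Year 2: $23,670 × 4/15 = $6,312. Book value $13,068.

$6,312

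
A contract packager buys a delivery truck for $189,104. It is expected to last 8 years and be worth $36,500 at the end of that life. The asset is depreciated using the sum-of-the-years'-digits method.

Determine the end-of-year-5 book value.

Depreciable base = $189,104 − $36,500 = $152,604.
Sum of the years' digits = 8+7+6+5+4+3+2+1 = 36.
Year 1: $152,604 × 8/36 = $33,912. Book value $155,192.
Year 2: $152,604 × 7/36 = $29,673. Book value $125,519.
Year 3: $152,604 × 6/36 = $25,434. Book value $100,085.
Year 4: $152,604 × 5/36 = $21,195. Book value $78,890.
Year 5: $152,604 × 4/36 = $16,956. Book value $61,934.

$61,934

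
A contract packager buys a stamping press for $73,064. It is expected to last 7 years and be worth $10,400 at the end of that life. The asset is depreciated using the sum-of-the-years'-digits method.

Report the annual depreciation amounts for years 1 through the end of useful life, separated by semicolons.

Depreciable base = $73,064 − $10,400 = $62,664.
Sum of the years' digits = 7+6+5+4+3+2+1 = 28.
Year 1: $62,664 × 7/28 = $15,666. Book value $57,398.
Year 2: $62,664 × 6/28 = $13,428. Book value $43,970.
Year 3: $62,664 × 5/28 = $11,190. Book value $32,780.
Year 4: $62,664 × 4/28 = $8,952. Book value $23,828.
Year 5: $62,664 × 3/28 = $6,714. Book value $17,114.
Year 6: $62,664 × 2/28 = $4,476. Book value $12,638.
Year 7: $62,664 × 1/28 = $2,238. Book value $10,400.

$15,666; $13,428; $11,190; $8,952; $6,714; $4,476; $2,238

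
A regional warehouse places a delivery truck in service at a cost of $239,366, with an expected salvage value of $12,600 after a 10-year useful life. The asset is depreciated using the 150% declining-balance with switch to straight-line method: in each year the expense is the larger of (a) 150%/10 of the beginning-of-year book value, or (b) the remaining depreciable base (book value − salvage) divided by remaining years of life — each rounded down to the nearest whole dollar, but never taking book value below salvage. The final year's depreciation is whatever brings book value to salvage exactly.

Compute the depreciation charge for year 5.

Depreciable base = $239,366 − $12,600 = $226,766.
Year 1: DB = ⌊$239,366 × 150%/10⌋ = $35,904; SL = ⌊$226,766/10⌋ = $22,676 → take DB $35,904. Book value $203,462.
Year 2: DB = ⌊$203,462 × 150%/10⌋ = $30,519; SL = ⌊$190,862/9⌋ = $21,206 → take DB $30,519. Book value $172,943.
Year 3: DB = ⌊$172,943 × 150%/10⌋ = $25,941; SL = ⌊$160,343/8⌋ = $20,042 → take DB $25,941. Book value $147,002.
Year 4: DB = ⌊$147,002 × 150%/10⌋ = $22,050; SL = ⌊$134,402/7⌋ = $19,200 → take DB $22,050. Book value $124,952.
Year 5: DB = ⌊$124,952 × 150%/10⌋ = $18,742; SL = ⌊$112,352/6⌋ = $18,725 → take DB $18,742. Book value $106,210.

$18,742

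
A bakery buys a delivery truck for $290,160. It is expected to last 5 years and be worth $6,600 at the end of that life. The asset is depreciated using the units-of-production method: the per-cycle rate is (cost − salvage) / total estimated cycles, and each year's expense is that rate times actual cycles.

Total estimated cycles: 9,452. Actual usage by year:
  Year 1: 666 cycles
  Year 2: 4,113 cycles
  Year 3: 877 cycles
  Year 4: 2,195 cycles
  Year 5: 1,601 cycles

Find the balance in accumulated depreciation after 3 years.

$169,680

Depreciable base = $290,160 − $6,600 = $283,560.
Rate = $283,560 / 9,452 cycles = $30 per cycle.
Year 1: 666 × $30 = $19,980. Book value $270,180.
Year 2: 4,113 × $30 = $123,390. Book value $146,790.
Year 3: 877 × $30 = $26,310. Book value $120,480.
Accumulated through year 3 = $290,160 − $120,480 = $169,680.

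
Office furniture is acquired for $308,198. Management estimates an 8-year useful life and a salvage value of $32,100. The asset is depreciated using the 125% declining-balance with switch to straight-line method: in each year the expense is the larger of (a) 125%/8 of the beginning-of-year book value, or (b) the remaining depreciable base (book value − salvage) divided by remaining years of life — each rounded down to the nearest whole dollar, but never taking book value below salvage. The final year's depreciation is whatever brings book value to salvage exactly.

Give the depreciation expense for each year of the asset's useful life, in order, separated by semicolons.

Depreciable base = $308,198 − $32,100 = $276,098.
Year 1: DB = ⌊$308,198 × 125%/8⌋ = $48,155; SL = ⌊$276,098/8⌋ = $34,512 → take DB $48,155. Book value $260,043.
Year 2: DB = ⌊$260,043 × 125%/8⌋ = $40,631; SL = ⌊$227,943/7⌋ = $32,563 → take DB $40,631. Book value $219,412.
Year 3: DB = ⌊$219,412 × 125%/8⌋ = $34,283; SL = ⌊$187,312/6⌋ = $31,218 → take DB $34,283. Book value $185,129.
Year 4: DB = ⌊$185,129 × 125%/8⌋ = $28,926; SL = ⌊$153,029/5⌋ = $30,605 → take SL $30,605. Book value $154,524.
Year 5: DB = ⌊$154,524 × 125%/8⌋ = $24,144; SL = ⌊$122,424/4⌋ = $30,606 → take SL $30,606. Book value $123,918.
Year 6: DB = ⌊$123,918 × 125%/8⌋ = $19,362; SL = ⌊$91,818/3⌋ = $30,606 → take SL $30,606. Book value $93,312.
Year 7: DB = ⌊$93,312 × 125%/8⌋ = $14,580; SL = ⌊$61,212/2⌋ = $30,606 → take SL $30,606. Book value $62,706.
Year 8 (final): $62,706 − $32,100 = $30,606. Book value $32,100.

$48,155; $40,631; $34,283; $30,605; $30,606; $30,606; $30,606; $30,606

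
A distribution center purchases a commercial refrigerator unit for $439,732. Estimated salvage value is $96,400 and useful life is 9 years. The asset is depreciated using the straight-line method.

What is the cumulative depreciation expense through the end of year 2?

Depreciable base = $439,732 − $96,400 = $343,332.
Annual expense = $343,332 / 9 = $38,148.
End of year 1: book value $401,584.
End of year 2: book value $363,436.
Accumulated through year 2 = $439,732 − $363,436 = $76,296.

$76,296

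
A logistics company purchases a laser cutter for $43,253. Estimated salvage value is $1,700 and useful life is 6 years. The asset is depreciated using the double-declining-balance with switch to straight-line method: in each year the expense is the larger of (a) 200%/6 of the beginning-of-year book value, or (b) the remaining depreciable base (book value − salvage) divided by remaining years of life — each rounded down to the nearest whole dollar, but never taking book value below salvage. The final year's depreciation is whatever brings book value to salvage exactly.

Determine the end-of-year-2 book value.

$19,224

Depreciable base = $43,253 − $1,700 = $41,553.
Year 1: DB = ⌊$43,253 × 200%/6⌋ = $14,417; SL = ⌊$41,553/6⌋ = $6,925 → take DB $14,417. Book value $28,836.
Year 2: DB = ⌊$28,836 × 200%/6⌋ = $9,612; SL = ⌊$27,136/5⌋ = $5,427 → take DB $9,612. Book value $19,224.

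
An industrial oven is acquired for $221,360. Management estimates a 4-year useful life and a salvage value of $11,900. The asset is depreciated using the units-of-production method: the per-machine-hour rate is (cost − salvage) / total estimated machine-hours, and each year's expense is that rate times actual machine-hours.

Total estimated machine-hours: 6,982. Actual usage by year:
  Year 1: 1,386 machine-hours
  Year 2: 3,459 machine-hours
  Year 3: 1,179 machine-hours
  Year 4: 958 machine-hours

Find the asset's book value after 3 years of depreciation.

$40,640

Depreciable base = $221,360 − $11,900 = $209,460.
Rate = $209,460 / 6,982 machine-hours = $30 per machine-hour.
Year 1: 1,386 × $30 = $41,580. Book value $179,780.
Year 2: 3,459 × $30 = $103,770. Book value $76,010.
Year 3: 1,179 × $30 = $35,370. Book value $40,640.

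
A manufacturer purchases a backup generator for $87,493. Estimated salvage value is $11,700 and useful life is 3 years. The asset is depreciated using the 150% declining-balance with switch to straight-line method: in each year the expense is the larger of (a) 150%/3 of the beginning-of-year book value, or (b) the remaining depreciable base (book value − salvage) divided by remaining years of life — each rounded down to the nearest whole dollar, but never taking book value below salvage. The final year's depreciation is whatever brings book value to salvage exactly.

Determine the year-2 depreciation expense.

$21,873

Depreciable base = $87,493 − $11,700 = $75,793.
Year 1: DB = ⌊$87,493 × 150%/3⌋ = $43,746; SL = ⌊$75,793/3⌋ = $25,264 → take DB $43,746. Book value $43,747.
Year 2: DB = ⌊$43,747 × 150%/3⌋ = $21,873; SL = ⌊$32,047/2⌋ = $16,023 → take DB $21,873. Book value $21,874.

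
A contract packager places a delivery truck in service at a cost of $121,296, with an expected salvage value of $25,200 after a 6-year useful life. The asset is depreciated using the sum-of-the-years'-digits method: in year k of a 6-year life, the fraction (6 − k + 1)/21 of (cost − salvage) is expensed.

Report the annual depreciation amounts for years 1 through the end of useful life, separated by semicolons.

$27,456; $22,880; $18,304; $13,728; $9,152; $4,576

Depreciable base = $121,296 − $25,200 = $96,096.
Sum of the years' digits = 6+5+4+3+2+1 = 21.
Year 1: $96,096 × 6/21 = $27,456. Book value $93,840.
Year 2: $96,096 × 5/21 = $22,880. Book value $70,960.
Year 3: $96,096 × 4/21 = $18,304. Book value $52,656.
Year 4: $96,096 × 3/21 = $13,728. Book value $38,928.
Year 5: $96,096 × 2/21 = $9,152. Book value $29,776.
Year 6: $96,096 × 1/21 = $4,576. Book value $25,200.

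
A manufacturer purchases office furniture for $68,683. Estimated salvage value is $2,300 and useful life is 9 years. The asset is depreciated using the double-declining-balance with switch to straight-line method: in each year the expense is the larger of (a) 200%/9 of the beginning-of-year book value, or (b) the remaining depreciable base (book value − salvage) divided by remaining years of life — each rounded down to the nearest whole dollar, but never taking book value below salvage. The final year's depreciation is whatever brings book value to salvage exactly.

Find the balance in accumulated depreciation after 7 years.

Depreciable base = $68,683 − $2,300 = $66,383.
Year 1: DB = ⌊$68,683 × 200%/9⌋ = $15,262; SL = ⌊$66,383/9⌋ = $7,375 → take DB $15,262. Book value $53,421.
Year 2: DB = ⌊$53,421 × 200%/9⌋ = $11,871; SL = ⌊$51,121/8⌋ = $6,390 → take DB $11,871. Book value $41,550.
Year 3: DB = ⌊$41,550 × 200%/9⌋ = $9,233; SL = ⌊$39,250/7⌋ = $5,607 → take DB $9,233. Book value $32,317.
Year 4: DB = ⌊$32,317 × 200%/9⌋ = $7,181; SL = ⌊$30,017/6⌋ = $5,002 → take DB $7,181. Book value $25,136.
Year 5: DB = ⌊$25,136 × 200%/9⌋ = $5,585; SL = ⌊$22,836/5⌋ = $4,567 → take DB $5,585. Book value $19,551.
Year 6: DB = ⌊$19,551 × 200%/9⌋ = $4,344; SL = ⌊$17,251/4⌋ = $4,312 → take DB $4,344. Book value $15,207.
Year 7: DB = ⌊$15,207 × 200%/9⌋ = $3,379; SL = ⌊$12,907/3⌋ = $4,302 → take SL $4,302. Book value $10,905.
Accumulated through year 7 = $68,683 − $10,905 = $57,778.

$57,778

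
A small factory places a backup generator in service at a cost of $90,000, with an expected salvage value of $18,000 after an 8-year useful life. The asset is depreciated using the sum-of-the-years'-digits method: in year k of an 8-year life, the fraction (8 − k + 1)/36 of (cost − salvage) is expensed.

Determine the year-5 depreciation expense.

Depreciable base = $90,000 − $18,000 = $72,000.
Sum of the years' digits = 8+7+6+5+4+3+2+1 = 36.
Year 1: $72,000 × 8/36 = $16,000. Book value $74,000.
Year 2: $72,000 × 7/36 = $14,000. Book value $60,000.
Year 3: $72,000 × 6/36 = $12,000. Book value $48,000.
Year 4: $72,000 × 5/36 = $10,000. Book value $38,000.
Year 5: $72,000 × 4/36 = $8,000. Book value $30,000.

$8,000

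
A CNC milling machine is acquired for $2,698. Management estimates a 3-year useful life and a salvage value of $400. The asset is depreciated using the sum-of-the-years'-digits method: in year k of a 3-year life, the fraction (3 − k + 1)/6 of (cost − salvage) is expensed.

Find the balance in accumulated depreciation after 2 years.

Depreciable base = $2,698 − $400 = $2,298.
Sum of the years' digits = 3+2+1 = 6.
Year 1: $2,298 × 3/6 = $1,149. Book value $1,549.
Year 2: $2,298 × 2/6 = $766. Book value $783.
Accumulated through year 2 = $2,698 − $783 = $1,915.

$1,915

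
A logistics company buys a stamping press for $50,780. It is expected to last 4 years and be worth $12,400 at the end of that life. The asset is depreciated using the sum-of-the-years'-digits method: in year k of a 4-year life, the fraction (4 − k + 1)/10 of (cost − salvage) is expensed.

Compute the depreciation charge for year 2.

$11,514

Depreciable base = $50,780 − $12,400 = $38,380.
Sum of the years' digits = 4+3+2+1 = 10.
Year 1: $38,380 × 4/10 = $15,352. Book value $35,428.
Year 2: $38,380 × 3/10 = $11,514. Book value $23,914.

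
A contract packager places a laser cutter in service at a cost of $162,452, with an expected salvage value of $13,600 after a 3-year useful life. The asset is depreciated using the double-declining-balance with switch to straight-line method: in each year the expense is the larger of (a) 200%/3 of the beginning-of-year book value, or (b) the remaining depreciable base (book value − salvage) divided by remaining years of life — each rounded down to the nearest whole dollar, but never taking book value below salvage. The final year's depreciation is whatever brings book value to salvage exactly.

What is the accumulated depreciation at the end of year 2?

Depreciable base = $162,452 − $13,600 = $148,852.
Year 1: DB = ⌊$162,452 × 200%/3⌋ = $108,301; SL = ⌊$148,852/3⌋ = $49,617 → take DB $108,301. Book value $54,151.
Year 2: DB = ⌊$54,151 × 200%/3⌋ = $36,100; SL = ⌊$40,551/2⌋ = $20,275 → take DB $36,100. Book value $18,051.
Accumulated through year 2 = $162,452 − $18,051 = $144,401.

$144,401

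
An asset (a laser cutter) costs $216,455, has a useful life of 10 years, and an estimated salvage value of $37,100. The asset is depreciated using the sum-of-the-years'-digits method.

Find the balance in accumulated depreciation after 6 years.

Depreciable base = $216,455 − $37,100 = $179,355.
Sum of the years' digits = 10+9+8+7+6+5+4+3+2+1 = 55.
Year 1: $179,355 × 10/55 = $32,610. Book value $183,845.
Year 2: $179,355 × 9/55 = $29,349. Book value $154,496.
Year 3: $179,355 × 8/55 = $26,088. Book value $128,408.
Year 4: $179,355 × 7/55 = $22,827. Book value $105,581.
Year 5: $179,355 × 6/55 = $19,566. Book value $86,015.
Year 6: $179,355 × 5/55 = $16,305. Book value $69,710.
Accumulated through year 6 = $216,455 − $69,710 = $146,745.

$146,745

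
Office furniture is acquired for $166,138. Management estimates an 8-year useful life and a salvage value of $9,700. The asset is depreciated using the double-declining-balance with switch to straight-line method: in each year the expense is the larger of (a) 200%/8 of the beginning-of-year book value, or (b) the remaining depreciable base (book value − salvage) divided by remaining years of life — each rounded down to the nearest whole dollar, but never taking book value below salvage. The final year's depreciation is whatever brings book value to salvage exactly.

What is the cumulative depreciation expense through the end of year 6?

Depreciable base = $166,138 − $9,700 = $156,438.
Year 1: DB = ⌊$166,138 × 200%/8⌋ = $41,534; SL = ⌊$156,438/8⌋ = $19,554 → take DB $41,534. Book value $124,604.
Year 2: DB = ⌊$124,604 × 200%/8⌋ = $31,151; SL = ⌊$114,904/7⌋ = $16,414 → take DB $31,151. Book value $93,453.
Year 3: DB = ⌊$93,453 × 200%/8⌋ = $23,363; SL = ⌊$83,753/6⌋ = $13,958 → take DB $23,363. Book value $70,090.
Year 4: DB = ⌊$70,090 × 200%/8⌋ = $17,522; SL = ⌊$60,390/5⌋ = $12,078 → take DB $17,522. Book value $52,568.
Year 5: DB = ⌊$52,568 × 200%/8⌋ = $13,142; SL = ⌊$42,868/4⌋ = $10,717 → take DB $13,142. Book value $39,426.
Year 6: DB = ⌊$39,426 × 200%/8⌋ = $9,856; SL = ⌊$29,726/3⌋ = $9,908 → take SL $9,908. Book value $29,518.
Accumulated through year 6 = $166,138 − $29,518 = $136,620.

$136,620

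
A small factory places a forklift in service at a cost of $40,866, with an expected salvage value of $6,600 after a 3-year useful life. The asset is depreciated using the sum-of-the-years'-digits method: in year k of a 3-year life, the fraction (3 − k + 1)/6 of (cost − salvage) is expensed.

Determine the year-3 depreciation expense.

Depreciable base = $40,866 − $6,600 = $34,266.
Sum of the years' digits = 3+2+1 = 6.
Year 1: $34,266 × 3/6 = $17,133. Book value $23,733.
Year 2: $34,266 × 2/6 = $11,422. Book value $12,311.
Year 3: $34,266 × 1/6 = $5,711. Book value $6,600.

$5,711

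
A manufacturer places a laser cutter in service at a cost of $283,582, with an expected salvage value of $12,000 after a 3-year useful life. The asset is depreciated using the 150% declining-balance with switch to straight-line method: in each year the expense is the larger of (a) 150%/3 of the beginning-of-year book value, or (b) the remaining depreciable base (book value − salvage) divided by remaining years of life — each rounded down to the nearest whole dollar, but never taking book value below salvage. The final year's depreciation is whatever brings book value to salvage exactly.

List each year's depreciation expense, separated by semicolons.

$141,791; $70,895; $58,896

Depreciable base = $283,582 − $12,000 = $271,582.
Year 1: DB = ⌊$283,582 × 150%/3⌋ = $141,791; SL = ⌊$271,582/3⌋ = $90,527 → take DB $141,791. Book value $141,791.
Year 2: DB = ⌊$141,791 × 150%/3⌋ = $70,895; SL = ⌊$129,791/2⌋ = $64,895 → take DB $70,895. Book value $70,896.
Year 3 (final): $70,896 − $12,000 = $58,896. Book value $12,000.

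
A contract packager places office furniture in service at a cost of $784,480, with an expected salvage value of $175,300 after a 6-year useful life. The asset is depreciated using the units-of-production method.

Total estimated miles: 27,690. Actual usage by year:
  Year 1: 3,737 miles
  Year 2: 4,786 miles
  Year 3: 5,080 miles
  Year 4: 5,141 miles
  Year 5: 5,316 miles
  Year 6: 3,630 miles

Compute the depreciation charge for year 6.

$79,860

Depreciable base = $784,480 − $175,300 = $609,180.
Rate = $609,180 / 27,690 miles = $22 per mile.
Year 1: 3,737 × $22 = $82,214. Book value $702,266.
Year 2: 4,786 × $22 = $105,292. Book value $596,974.
Year 3: 5,080 × $22 = $111,760. Book value $485,214.
Year 4: 5,141 × $22 = $113,102. Book value $372,112.
Year 5: 5,316 × $22 = $116,952. Book value $255,160.
Year 6: 3,630 × $22 = $79,860. Book value $175,300.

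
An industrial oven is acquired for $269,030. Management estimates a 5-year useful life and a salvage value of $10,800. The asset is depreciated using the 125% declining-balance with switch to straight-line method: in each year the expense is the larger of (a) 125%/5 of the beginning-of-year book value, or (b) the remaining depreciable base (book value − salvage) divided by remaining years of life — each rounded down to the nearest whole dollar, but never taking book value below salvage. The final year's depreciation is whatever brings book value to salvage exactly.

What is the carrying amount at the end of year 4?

Depreciable base = $269,030 − $10,800 = $258,230.
Year 1: DB = ⌊$269,030 × 125%/5⌋ = $67,257; SL = ⌊$258,230/5⌋ = $51,646 → take DB $67,257. Book value $201,773.
Year 2: DB = ⌊$201,773 × 125%/5⌋ = $50,443; SL = ⌊$190,973/4⌋ = $47,743 → take DB $50,443. Book value $151,330.
Year 3: DB = ⌊$151,330 × 125%/5⌋ = $37,832; SL = ⌊$140,530/3⌋ = $46,843 → take SL $46,843. Book value $104,487.
Year 4: DB = ⌊$104,487 × 125%/5⌋ = $26,121; SL = ⌊$93,687/2⌋ = $46,843 → take SL $46,843. Book value $57,644.

$57,644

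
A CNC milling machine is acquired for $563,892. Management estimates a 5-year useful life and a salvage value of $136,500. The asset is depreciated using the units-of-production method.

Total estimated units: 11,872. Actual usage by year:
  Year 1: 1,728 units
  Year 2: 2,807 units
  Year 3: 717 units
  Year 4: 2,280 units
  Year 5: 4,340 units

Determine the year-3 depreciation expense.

Depreciable base = $563,892 − $136,500 = $427,392.
Rate = $427,392 / 11,872 units = $36 per unit.
Year 1: 1,728 × $36 = $62,208. Book value $501,684.
Year 2: 2,807 × $36 = $101,052. Book value $400,632.
Year 3: 717 × $36 = $25,812. Book value $374,820.

$25,812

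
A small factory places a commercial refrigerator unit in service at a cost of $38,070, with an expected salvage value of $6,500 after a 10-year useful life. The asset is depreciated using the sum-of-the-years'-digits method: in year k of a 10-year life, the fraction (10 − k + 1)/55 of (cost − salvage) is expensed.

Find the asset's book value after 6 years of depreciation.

$12,240

Depreciable base = $38,070 − $6,500 = $31,570.
Sum of the years' digits = 10+9+8+7+6+5+4+3+2+1 = 55.
Year 1: $31,570 × 10/55 = $5,740. Book value $32,330.
Year 2: $31,570 × 9/55 = $5,166. Book value $27,164.
Year 3: $31,570 × 8/55 = $4,592. Book value $22,572.
Year 4: $31,570 × 7/55 = $4,018. Book value $18,554.
Year 5: $31,570 × 6/55 = $3,444. Book value $15,110.
Year 6: $31,570 × 5/55 = $2,870. Book value $12,240.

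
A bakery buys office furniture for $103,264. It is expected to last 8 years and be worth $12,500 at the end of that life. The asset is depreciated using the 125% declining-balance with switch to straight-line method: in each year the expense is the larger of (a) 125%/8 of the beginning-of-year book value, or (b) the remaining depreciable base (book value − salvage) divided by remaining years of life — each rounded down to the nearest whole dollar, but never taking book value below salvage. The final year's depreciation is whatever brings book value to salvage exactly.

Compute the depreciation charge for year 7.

Depreciable base = $103,264 − $12,500 = $90,764.
Year 1: DB = ⌊$103,264 × 125%/8⌋ = $16,135; SL = ⌊$90,764/8⌋ = $11,345 → take DB $16,135. Book value $87,129.
Year 2: DB = ⌊$87,129 × 125%/8⌋ = $13,613; SL = ⌊$74,629/7⌋ = $10,661 → take DB $13,613. Book value $73,516.
Year 3: DB = ⌊$73,516 × 125%/8⌋ = $11,486; SL = ⌊$61,016/6⌋ = $10,169 → take DB $11,486. Book value $62,030.
Year 4: DB = ⌊$62,030 × 125%/8⌋ = $9,692; SL = ⌊$49,530/5⌋ = $9,906 → take SL $9,906. Book value $52,124.
Year 5: DB = ⌊$52,124 × 125%/8⌋ = $8,144; SL = ⌊$39,624/4⌋ = $9,906 → take SL $9,906. Book value $42,218.
Year 6: DB = ⌊$42,218 × 125%/8⌋ = $6,596; SL = ⌊$29,718/3⌋ = $9,906 → take SL $9,906. Book value $32,312.
Year 7: DB = ⌊$32,312 × 125%/8⌋ = $5,048; SL = ⌊$19,812/2⌋ = $9,906 → take SL $9,906. Book value $22,406.

$9,906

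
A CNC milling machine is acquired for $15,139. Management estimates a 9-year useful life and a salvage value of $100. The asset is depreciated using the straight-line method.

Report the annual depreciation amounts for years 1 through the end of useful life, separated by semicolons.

Depreciable base = $15,139 − $100 = $15,039.
Annual expense = $15,039 / 9 = $1,671.
End of year 1: book value $13,468.
End of year 2: book value $11,797.
End of year 3: book value $10,126.
End of year 4: book value $8,455.
End of year 5: book value $6,784.
End of year 6: book value $5,113.
End of year 7: book value $3,442.
End of year 8: book value $1,771.
End of year 9: book value $100.

$1,671; $1,671; $1,671; $1,671; $1,671; $1,671; $1,671; $1,671; $1,671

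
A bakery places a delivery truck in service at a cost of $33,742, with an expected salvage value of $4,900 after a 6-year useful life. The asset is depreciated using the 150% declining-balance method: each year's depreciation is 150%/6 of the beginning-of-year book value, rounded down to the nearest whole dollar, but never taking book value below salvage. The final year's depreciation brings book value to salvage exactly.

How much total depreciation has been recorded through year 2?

Depreciable base = $33,742 − $4,900 = $28,842.
Year 1: ⌊$33,742 × 150%/6⌋ = $8,435. Book value $25,307.
Year 2: ⌊$25,307 × 150%/6⌋ = $6,326. Book value $18,981.
Accumulated through year 2 = $33,742 − $18,981 = $14,761.

$14,761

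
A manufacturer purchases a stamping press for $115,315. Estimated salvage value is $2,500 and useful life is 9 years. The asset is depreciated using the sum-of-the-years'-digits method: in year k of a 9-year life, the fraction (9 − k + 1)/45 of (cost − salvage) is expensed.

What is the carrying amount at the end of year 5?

Depreciable base = $115,315 − $2,500 = $112,815.
Sum of the years' digits = 9+8+7+6+5+4+3+2+1 = 45.
Year 1: $112,815 × 9/45 = $22,563. Book value $92,752.
Year 2: $112,815 × 8/45 = $20,056. Book value $72,696.
Year 3: $112,815 × 7/45 = $17,549. Book value $55,147.
Year 4: $112,815 × 6/45 = $15,042. Book value $40,105.
Year 5: $112,815 × 5/45 = $12,535. Book value $27,570.

$27,570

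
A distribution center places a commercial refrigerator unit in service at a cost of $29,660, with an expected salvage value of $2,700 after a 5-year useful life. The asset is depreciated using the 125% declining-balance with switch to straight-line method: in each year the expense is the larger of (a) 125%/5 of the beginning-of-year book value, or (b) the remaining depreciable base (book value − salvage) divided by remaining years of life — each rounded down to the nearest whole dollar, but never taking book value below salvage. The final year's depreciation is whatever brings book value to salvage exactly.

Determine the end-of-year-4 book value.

$7,362

Depreciable base = $29,660 − $2,700 = $26,960.
Year 1: DB = ⌊$29,660 × 125%/5⌋ = $7,415; SL = ⌊$26,960/5⌋ = $5,392 → take DB $7,415. Book value $22,245.
Year 2: DB = ⌊$22,245 × 125%/5⌋ = $5,561; SL = ⌊$19,545/4⌋ = $4,886 → take DB $5,561. Book value $16,684.
Year 3: DB = ⌊$16,684 × 125%/5⌋ = $4,171; SL = ⌊$13,984/3⌋ = $4,661 → take SL $4,661. Book value $12,023.
Year 4: DB = ⌊$12,023 × 125%/5⌋ = $3,005; SL = ⌊$9,323/2⌋ = $4,661 → take SL $4,661. Book value $7,362.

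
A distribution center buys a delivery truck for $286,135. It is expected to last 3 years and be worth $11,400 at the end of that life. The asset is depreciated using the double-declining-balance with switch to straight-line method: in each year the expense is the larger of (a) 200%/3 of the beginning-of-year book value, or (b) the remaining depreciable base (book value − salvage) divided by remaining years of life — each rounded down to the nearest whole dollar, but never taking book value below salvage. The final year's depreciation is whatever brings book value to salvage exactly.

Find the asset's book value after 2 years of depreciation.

Depreciable base = $286,135 − $11,400 = $274,735.
Year 1: DB = ⌊$286,135 × 200%/3⌋ = $190,756; SL = ⌊$274,735/3⌋ = $91,578 → take DB $190,756. Book value $95,379.
Year 2: DB = ⌊$95,379 × 200%/3⌋ = $63,586; SL = ⌊$83,979/2⌋ = $41,989 → take DB $63,586. Book value $31,793.

$31,793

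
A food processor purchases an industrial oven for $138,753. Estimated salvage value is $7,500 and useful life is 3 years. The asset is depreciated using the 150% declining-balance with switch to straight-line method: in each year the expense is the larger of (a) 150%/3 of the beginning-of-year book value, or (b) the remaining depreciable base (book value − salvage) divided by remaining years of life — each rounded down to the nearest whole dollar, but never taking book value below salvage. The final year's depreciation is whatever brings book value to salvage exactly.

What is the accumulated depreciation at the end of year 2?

$104,064

Depreciable base = $138,753 − $7,500 = $131,253.
Year 1: DB = ⌊$138,753 × 150%/3⌋ = $69,376; SL = ⌊$131,253/3⌋ = $43,751 → take DB $69,376. Book value $69,377.
Year 2: DB = ⌊$69,377 × 150%/3⌋ = $34,688; SL = ⌊$61,877/2⌋ = $30,938 → take DB $34,688. Book value $34,689.
Accumulated through year 2 = $138,753 − $34,689 = $104,064.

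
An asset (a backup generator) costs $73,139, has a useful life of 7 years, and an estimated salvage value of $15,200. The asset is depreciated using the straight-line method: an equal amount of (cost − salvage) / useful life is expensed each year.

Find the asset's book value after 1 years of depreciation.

Depreciable base = $73,139 − $15,200 = $57,939.
Annual expense = $57,939 / 7 = $8,277.
End of year 1: book value $64,862.

$64,862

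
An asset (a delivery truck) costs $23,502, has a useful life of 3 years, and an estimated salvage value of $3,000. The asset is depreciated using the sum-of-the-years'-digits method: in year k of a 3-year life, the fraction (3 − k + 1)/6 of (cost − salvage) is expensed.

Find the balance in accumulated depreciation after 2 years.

Depreciable base = $23,502 − $3,000 = $20,502.
Sum of the years' digits = 3+2+1 = 6.
Year 1: $20,502 × 3/6 = $10,251. Book value $13,251.
Year 2: $20,502 × 2/6 = $6,834. Book value $6,417.
Accumulated through year 2 = $23,502 − $6,417 = $17,085.

$17,085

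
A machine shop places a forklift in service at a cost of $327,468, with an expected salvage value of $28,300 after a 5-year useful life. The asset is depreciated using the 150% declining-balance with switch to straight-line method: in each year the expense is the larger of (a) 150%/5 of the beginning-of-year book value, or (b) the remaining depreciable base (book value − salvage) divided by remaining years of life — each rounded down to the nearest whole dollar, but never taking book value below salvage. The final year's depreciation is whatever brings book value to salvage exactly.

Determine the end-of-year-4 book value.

Depreciable base = $327,468 − $28,300 = $299,168.
Year 1: DB = ⌊$327,468 × 150%/5⌋ = $98,240; SL = ⌊$299,168/5⌋ = $59,833 → take DB $98,240. Book value $229,228.
Year 2: DB = ⌊$229,228 × 150%/5⌋ = $68,768; SL = ⌊$200,928/4⌋ = $50,232 → take DB $68,768. Book value $160,460.
Year 3: DB = ⌊$160,460 × 150%/5⌋ = $48,138; SL = ⌊$132,160/3⌋ = $44,053 → take DB $48,138. Book value $112,322.
Year 4: DB = ⌊$112,322 × 150%/5⌋ = $33,696; SL = ⌊$84,022/2⌋ = $42,011 → take SL $42,011. Book value $70,311.

$70,311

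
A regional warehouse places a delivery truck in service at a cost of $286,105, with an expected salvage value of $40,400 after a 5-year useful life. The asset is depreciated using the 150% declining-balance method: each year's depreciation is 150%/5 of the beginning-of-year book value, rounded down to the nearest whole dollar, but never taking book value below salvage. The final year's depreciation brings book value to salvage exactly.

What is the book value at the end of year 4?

Depreciable base = $286,105 − $40,400 = $245,705.
Year 1: ⌊$286,105 × 150%/5⌋ = $85,831. Book value $200,274.
Year 2: ⌊$200,274 × 150%/5⌋ = $60,082. Book value $140,192.
Year 3: ⌊$140,192 × 150%/5⌋ = $42,057. Book value $98,135.
Year 4: ⌊$98,135 × 150%/5⌋ = $29,440. Book value $68,695.

$68,695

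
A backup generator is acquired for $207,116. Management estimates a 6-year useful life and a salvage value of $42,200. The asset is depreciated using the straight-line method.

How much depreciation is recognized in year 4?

$27,486

Depreciable base = $207,116 − $42,200 = $164,916.
Annual expense = $164,916 / 6 = $27,486.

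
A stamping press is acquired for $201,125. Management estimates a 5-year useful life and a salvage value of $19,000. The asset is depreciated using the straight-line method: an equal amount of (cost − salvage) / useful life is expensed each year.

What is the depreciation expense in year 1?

$36,425

Depreciable base = $201,125 − $19,000 = $182,125.
Annual expense = $182,125 / 5 = $36,425.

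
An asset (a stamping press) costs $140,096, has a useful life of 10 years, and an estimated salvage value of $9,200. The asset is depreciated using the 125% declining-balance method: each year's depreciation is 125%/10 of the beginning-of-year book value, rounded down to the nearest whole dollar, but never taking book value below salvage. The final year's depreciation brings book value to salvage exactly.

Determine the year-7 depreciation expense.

$7,859

Depreciable base = $140,096 − $9,200 = $130,896.
Year 1: ⌊$140,096 × 125%/10⌋ = $17,512. Book value $122,584.
Year 2: ⌊$122,584 × 125%/10⌋ = $15,323. Book value $107,261.
Year 3: ⌊$107,261 × 125%/10⌋ = $13,407. Book value $93,854.
Year 4: ⌊$93,854 × 125%/10⌋ = $11,731. Book value $82,123.
Year 5: ⌊$82,123 × 125%/10⌋ = $10,265. Book value $71,858.
Year 6: ⌊$71,858 × 125%/10⌋ = $8,982. Book value $62,876.
Year 7: ⌊$62,876 × 125%/10⌋ = $7,859. Book value $55,017.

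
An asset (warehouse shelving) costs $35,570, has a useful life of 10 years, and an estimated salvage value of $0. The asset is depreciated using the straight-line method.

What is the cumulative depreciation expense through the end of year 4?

$14,228

Depreciable base = $35,570 − $0 = $35,570.
Annual expense = $35,570 / 10 = $3,557.
End of year 1: book value $32,013.
End of year 2: book value $28,456.
End of year 3: book value $24,899.
End of year 4: book value $21,342.
Accumulated through year 4 = $35,570 − $21,342 = $14,228.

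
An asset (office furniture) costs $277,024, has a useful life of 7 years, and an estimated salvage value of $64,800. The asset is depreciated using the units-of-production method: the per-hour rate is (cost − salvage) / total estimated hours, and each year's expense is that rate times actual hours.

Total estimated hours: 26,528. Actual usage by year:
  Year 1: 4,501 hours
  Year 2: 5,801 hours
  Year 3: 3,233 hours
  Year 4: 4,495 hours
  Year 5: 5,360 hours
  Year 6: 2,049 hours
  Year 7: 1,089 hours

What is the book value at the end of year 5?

$89,904

Depreciable base = $277,024 − $64,800 = $212,224.
Rate = $212,224 / 26,528 hours = $8 per hour.
Year 1: 4,501 × $8 = $36,008. Book value $241,016.
Year 2: 5,801 × $8 = $46,408. Book value $194,608.
Year 3: 3,233 × $8 = $25,864. Book value $168,744.
Year 4: 4,495 × $8 = $35,960. Book value $132,784.
Year 5: 5,360 × $8 = $42,880. Book value $89,904.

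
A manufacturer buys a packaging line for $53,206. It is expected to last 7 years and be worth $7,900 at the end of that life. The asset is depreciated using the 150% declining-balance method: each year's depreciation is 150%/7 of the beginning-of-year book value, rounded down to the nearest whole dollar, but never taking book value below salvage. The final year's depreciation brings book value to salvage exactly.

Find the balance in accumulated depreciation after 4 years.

$32,927

Depreciable base = $53,206 − $7,900 = $45,306.
Year 1: ⌊$53,206 × 150%/7⌋ = $11,401. Book value $41,805.
Year 2: ⌊$41,805 × 150%/7⌋ = $8,958. Book value $32,847.
Year 3: ⌊$32,847 × 150%/7⌋ = $7,038. Book value $25,809.
Year 4: ⌊$25,809 × 150%/7⌋ = $5,530. Book value $20,279.
Accumulated through year 4 = $53,206 − $20,279 = $32,927.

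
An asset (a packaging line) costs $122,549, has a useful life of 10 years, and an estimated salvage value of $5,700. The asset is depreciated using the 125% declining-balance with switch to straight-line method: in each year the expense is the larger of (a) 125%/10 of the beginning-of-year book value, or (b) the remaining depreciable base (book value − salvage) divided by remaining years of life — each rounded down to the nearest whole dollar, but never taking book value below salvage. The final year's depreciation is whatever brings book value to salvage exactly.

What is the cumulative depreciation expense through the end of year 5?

$62,277

Depreciable base = $122,549 − $5,700 = $116,849.
Year 1: DB = ⌊$122,549 × 125%/10⌋ = $15,318; SL = ⌊$116,849/10⌋ = $11,684 → take DB $15,318. Book value $107,231.
Year 2: DB = ⌊$107,231 × 125%/10⌋ = $13,403; SL = ⌊$101,531/9⌋ = $11,281 → take DB $13,403. Book value $93,828.
Year 3: DB = ⌊$93,828 × 125%/10⌋ = $11,728; SL = ⌊$88,128/8⌋ = $11,016 → take DB $11,728. Book value $82,100.
Year 4: DB = ⌊$82,100 × 125%/10⌋ = $10,262; SL = ⌊$76,400/7⌋ = $10,914 → take SL $10,914. Book value $71,186.
Year 5: DB = ⌊$71,186 × 125%/10⌋ = $8,898; SL = ⌊$65,486/6⌋ = $10,914 → take SL $10,914. Book value $60,272.
Accumulated through year 5 = $122,549 − $60,272 = $62,277.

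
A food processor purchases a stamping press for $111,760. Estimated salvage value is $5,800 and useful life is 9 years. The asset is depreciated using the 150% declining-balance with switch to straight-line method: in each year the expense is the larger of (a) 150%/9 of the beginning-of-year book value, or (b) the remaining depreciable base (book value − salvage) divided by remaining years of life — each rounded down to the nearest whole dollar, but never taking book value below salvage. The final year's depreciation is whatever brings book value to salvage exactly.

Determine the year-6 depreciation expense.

Depreciable base = $111,760 − $5,800 = $105,960.
Year 1: DB = ⌊$111,760 × 150%/9⌋ = $18,626; SL = ⌊$105,960/9⌋ = $11,773 → take DB $18,626. Book value $93,134.
Year 2: DB = ⌊$93,134 × 150%/9⌋ = $15,522; SL = ⌊$87,334/8⌋ = $10,916 → take DB $15,522. Book value $77,612.
Year 3: DB = ⌊$77,612 × 150%/9⌋ = $12,935; SL = ⌊$71,812/7⌋ = $10,258 → take DB $12,935. Book value $64,677.
Year 4: DB = ⌊$64,677 × 150%/9⌋ = $10,779; SL = ⌊$58,877/6⌋ = $9,812 → take DB $10,779. Book value $53,898.
Year 5: DB = ⌊$53,898 × 150%/9⌋ = $8,983; SL = ⌊$48,098/5⌋ = $9,619 → take SL $9,619. Book value $44,279.
Year 6: DB = ⌊$44,279 × 150%/9⌋ = $7,379; SL = ⌊$38,479/4⌋ = $9,619 → take SL $9,619. Book value $34,660.

$9,619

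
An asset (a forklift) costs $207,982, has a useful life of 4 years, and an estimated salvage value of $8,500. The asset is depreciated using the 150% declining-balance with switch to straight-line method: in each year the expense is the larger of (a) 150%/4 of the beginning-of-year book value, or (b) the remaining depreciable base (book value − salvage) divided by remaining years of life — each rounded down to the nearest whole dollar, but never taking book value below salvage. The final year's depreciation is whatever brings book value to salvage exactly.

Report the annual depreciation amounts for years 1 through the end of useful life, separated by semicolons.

$77,993; $48,745; $36,372; $36,372

Depreciable base = $207,982 − $8,500 = $199,482.
Year 1: DB = ⌊$207,982 × 150%/4⌋ = $77,993; SL = ⌊$199,482/4⌋ = $49,870 → take DB $77,993. Book value $129,989.
Year 2: DB = ⌊$129,989 × 150%/4⌋ = $48,745; SL = ⌊$121,489/3⌋ = $40,496 → take DB $48,745. Book value $81,244.
Year 3: DB = ⌊$81,244 × 150%/4⌋ = $30,466; SL = ⌊$72,744/2⌋ = $36,372 → take SL $36,372. Book value $44,872.
Year 4 (final): $44,872 − $8,500 = $36,372. Book value $8,500.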